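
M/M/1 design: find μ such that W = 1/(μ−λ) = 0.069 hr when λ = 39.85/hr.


W = 1/(μ−λ) ⇒ μ − λ = 1/W = 1/0.069 = 14.4928
μ = λ + 1/W = 39.85 + 14.4928 = 54.3428 per hr

Final: 54.3428 /hr


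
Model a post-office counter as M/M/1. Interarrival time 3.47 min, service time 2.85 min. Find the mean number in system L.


λ = 60/3.47 = 17.2911 /hr
μ = 60/2.85 = 21.0526 /hr
ρ = λ/μ = 17.2911/21.0526 = 0.8213
L = ρ/(1−ρ) = 0.8213/0.1787 = 4.5968

Final: 4.5968


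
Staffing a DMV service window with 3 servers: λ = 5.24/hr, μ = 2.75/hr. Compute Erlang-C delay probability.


a = λ/μ = 1.9055; ρ = a/3 = 0.6352
P₀ = 0.126885 (from M/M/c formula)
C(c,a) = [a^c/(c!(1−ρ))]·P₀ = [6.91824/(6·0.3648)]·0.126885
= 3.16033·0.126885 = 0.400998

Final: 0.400998


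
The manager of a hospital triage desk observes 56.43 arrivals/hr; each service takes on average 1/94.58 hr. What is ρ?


ρ = λ/μ = 56.43/94.58 = 0.5966

Final: 0.5966


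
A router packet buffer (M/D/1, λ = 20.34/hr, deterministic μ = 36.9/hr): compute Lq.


ρ = 20.34/36.9 = 0.5512
M/D/1: Lq = ρ²/(2(1−ρ)) = 0.3038/(2·0.4488) = 0.33852

Final: 0.33852


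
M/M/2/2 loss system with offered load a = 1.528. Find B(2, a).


B(c,a) = (a^c/c!) / Σ_{k=0}^{c} a^k/k!
a^2/2! = 1.167392
Σ terms (k=0..2): 1.00000 + 1.52800 + 1.16739 = 3.695392
B = 1.167392/3.695392 = 0.315905

Final: 0.315905


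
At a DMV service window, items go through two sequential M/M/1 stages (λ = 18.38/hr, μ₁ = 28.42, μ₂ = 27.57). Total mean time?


Each node sees arrival rate λ = 18.38/hr (tandem ⇒ throughput preserved).
W₁ = 1/(μ₁−λ) = 1/(28.42−18.38) = 0.09960 hr
W₂ = 1/(μ₂−λ) = 1/(27.57−18.38) = 0.10881 hr
W_total = W₁ + W₂ = 0.09960 + 0.10881 = 0.20842 hr

Final: 0.20842 hr


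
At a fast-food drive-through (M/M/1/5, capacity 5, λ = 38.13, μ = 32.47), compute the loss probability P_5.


ρ = λ/μ = 38.13/32.47 = 1.1743
P_K = (1−ρ)ρ^K/(1−ρ^(K+1)) = (-0.1743·2.233174)/(1 − 2.622449)
= -0.389275/-1.622449 = 0.239931

Final: 0.239931


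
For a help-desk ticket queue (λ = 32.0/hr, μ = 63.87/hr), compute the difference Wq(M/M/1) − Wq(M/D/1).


ρ = 32.0/63.87 = 0.5010
Wq(M/M/1) = ρ/(μ−λ) = 0.5010/31.87 = 0.01572 hr
Wq(M/D/1) = ρ/(2(μ−λ)) = 0.007860 hr
Savings = 0.01572 − 0.007860 = 0.007860 hr

Final: 0.007860 hr


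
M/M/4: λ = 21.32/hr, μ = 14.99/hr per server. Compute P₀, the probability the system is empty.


a = λ/μ = 21.32/14.99 = 1.4223; ρ = a/c = 0.3556
Σ_{k=0}^{3} a^k/k! (terms k=0..3) = 1.00000 + 1.42228 + 1.01144 + 0.47952 = 3.91324
Tail: a^4/(4!(1−ρ)) = 4.09206/(24·0.6444) = 0.26458
P₀ = 1/(3.91324 + 0.26458) = 1/4.17782 = 0.239359

Final: 0.239359


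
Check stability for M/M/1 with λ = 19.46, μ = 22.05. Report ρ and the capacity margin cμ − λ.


Total capacity cμ = 1·22.05 = 22.05/hr
ρ = λ/(cμ) = 19.46/22.05 = 0.8825
Stable ⇔ ρ < 1: YES
Spare capacity = cμ − λ = 22.05 − 19.46 = 2.59/hr

Final: ρ = 0.8825; stable; margin = 2.59/hr


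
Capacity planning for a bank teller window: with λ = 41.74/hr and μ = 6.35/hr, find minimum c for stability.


Stability requires cμ > λ ⇔ c > λ/μ.
λ/μ = 41.74/6.35 = 6.5732
Minimum integer c = ⌊6.5732⌋ + 1 = 7
Check: 7·6.35 = 44.45 > 41.74, while 6·6.35 = 38.10 ≤ 41.74

Final: 7 servers


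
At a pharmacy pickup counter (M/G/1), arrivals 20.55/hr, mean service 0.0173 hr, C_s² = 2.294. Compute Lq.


ρ = λ·E[S] = 20.55·0.0173 = 0.3555
Lq = ρ²(1+C_s²)/(2(1−ρ)) = 0.1264·(1+2.294)/(2·0.6445)
= 0.1264·3.2940/1.2890 = 0.32300

Final: 0.32300


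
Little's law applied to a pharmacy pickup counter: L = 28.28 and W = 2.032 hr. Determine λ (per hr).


λ = L/W = 28.28/2.032 = 13.9173 /hr

Final: 13.9173 /hr


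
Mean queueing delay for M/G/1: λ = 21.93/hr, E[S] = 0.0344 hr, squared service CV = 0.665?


ρ = λ·E[S] = 21.93·0.0344 = 0.7544
E[S²] = E[S]²(1+C_s²) = 0.0344²·(1+0.665) = 0.001970
Wq = λ·E[S²]/(2(1−ρ)) = 21.93·0.001970/(2·0.2456) = 0.08796 hr

Final: 0.08796 hr


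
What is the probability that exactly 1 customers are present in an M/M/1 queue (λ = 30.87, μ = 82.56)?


ρ = 30.87/82.56 = 0.3739
P_n = (1−ρ)·ρ^n = (1 − 0.3739)·0.3739^1 = 0.6261·0.373910 = 0.234101

Final: 0.234101


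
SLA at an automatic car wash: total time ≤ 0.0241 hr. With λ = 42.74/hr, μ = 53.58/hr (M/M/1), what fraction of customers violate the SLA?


W ~ Exponential(μ−λ) for M/M/1.
μ − λ = 53.58 − 42.74 = 10.8400
P(W > t) = e^{−(μ−λ)t} = e^{−0.2612} = 0.770093

Final: 0.770093


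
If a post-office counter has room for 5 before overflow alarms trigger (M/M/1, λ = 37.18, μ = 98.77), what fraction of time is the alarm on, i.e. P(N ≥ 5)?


ρ = 37.18/98.77 = 0.3764
P(N ≥ n) = ρ^n = 0.3764^5 = 0.007558

Final: 0.007558


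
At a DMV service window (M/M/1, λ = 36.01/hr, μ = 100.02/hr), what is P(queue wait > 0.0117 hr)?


ρ = 36.01/100.02 = 0.3600
P(Wq > t) = ρ·e^{−(μ−λ)t} = 0.3600·e^{−0.7489}
= 0.3600·0.472878 = 0.170249

Final: 0.170249


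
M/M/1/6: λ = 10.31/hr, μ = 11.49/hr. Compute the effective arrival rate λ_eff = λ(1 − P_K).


ρ = 0.8973; P_K = (1−ρ)ρ^6/(1−ρ^7) = 0.100825
λ_eff = λ(1 − P_K) = 10.31·(1 − 0.100825) = 10.31·0.899175 = 9.2705 /hr

Final: 9.2705 /hr


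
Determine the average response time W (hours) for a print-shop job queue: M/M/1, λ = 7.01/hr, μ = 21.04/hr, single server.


W = 1/(μ−λ) = 1/(21.04 − 7.01) = 1/14.03 = 0.07128 hr

Final: 0.07128 hr


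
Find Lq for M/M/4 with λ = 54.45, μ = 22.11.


a = λ/μ = 2.4627; ρ = a/4 = 0.6157
P₀ = 0.077089
Lq = P₀·a^c·ρ / (c!·(1−ρ)²) = 0.077089·36.78210·0.6157/(24·0.14771)
= 0.49245

Final: 0.49245


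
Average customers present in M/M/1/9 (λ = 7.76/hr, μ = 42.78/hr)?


ρ = 7.76/42.78 = 0.1814
L = ρ[1 − (K+1)ρ^K + Kρ^(K+1)] / [(1−ρ)(1−ρ^(K+1))]
Numerator: 0.1814·(1 − 10·0.0000002126 + 9·0.00000003857) = 0.181393
Denominator: (0.8186)·(1.000000) = 0.818607
L = 0.181393/0.818607 = 0.2216

Final: 0.2216


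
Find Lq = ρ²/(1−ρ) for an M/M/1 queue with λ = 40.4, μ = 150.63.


ρ = 40.4/150.63 = 0.2682
Lq = ρ²/(1−ρ) = 0.07193/0.7318 = 0.09830

Final: 0.09830


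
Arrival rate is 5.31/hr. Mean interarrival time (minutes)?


Mean interarrival time = 1/λ = 1/5.31 hour = 0.18832 hour
In minutes: 0.18832 × 60 = 11.2994 min

Final: 11.2994 min


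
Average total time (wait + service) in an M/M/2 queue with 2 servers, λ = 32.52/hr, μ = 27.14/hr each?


a = 1.1982; ρ = 0.5991; P₀ = 0.250691
Lq = P₀·a^c·ρ/(c!(1−ρ)²) = 0.67091
Wq = Lq/λ = 0.67091/32.52 = 0.02063 hr
W = Wq + 1/μ = 0.02063 + 0.03685 = 0.05748 hr

Final: 0.05748 hr


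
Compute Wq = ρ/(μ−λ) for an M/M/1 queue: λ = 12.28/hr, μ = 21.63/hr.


ρ = 12.28/21.63 = 0.5677
Wq = ρ/(μ−λ) = 0.5677/(21.63 − 12.28) = 0.5677/9.35 = 0.06072 hr

Final: 0.06072 hr


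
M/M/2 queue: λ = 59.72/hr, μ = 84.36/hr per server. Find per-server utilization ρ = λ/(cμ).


ρ = λ/(cμ) = 59.72/(2·84.36) = 59.72/168.72 = 0.3540

Final: 0.3540


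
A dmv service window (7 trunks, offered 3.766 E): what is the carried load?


B(7,3.766) = 0.051308 (Erlang-B)
Carried load = a(1 − B) = 3.766·(1 − 0.051308) = 3.766·0.948692 = 3.5728 E

Final: 3.5728 Erlangs


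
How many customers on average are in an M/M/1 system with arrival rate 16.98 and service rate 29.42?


ρ = λ/μ = 16.98/29.42 = 0.5772
L = ρ/(1−ρ) = 0.5772/(1 − 0.5772) = 0.5772/0.4228 = 1.3650

Final: 1.3650


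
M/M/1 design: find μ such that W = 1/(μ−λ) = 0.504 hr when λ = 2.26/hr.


W = 1/(μ−λ) ⇒ μ − λ = 1/W = 1/0.504 = 1.9841
μ = λ + 1/W = 2.26 + 1.9841 = 4.2441 per hr

Final: 4.2441 /hr


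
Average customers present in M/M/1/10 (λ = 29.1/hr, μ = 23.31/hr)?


ρ = 29.1/23.31 = 1.2484
L = ρ[1 − (K+1)ρ^K + Kρ^(K+1)] / [(1−ρ)(1−ρ^(K+1))]
Numerator: 1.2484·(1 − 11·9.194056 + 10·11.477779) = 18.280411
Denominator: (-0.2484)·(-10.477779) = 2.602589
L = 18.280411/2.602589 = 7.0239

Final: 7.0239


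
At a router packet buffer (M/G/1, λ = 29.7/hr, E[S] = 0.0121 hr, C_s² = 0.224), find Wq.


ρ = λ·E[S] = 29.7·0.0121 = 0.3594
E[S²] = E[S]²(1+C_s²) = 0.0121²·(1+0.224) = 0.0001792
Wq = λ·E[S²]/(2(1−ρ)) = 29.7·0.0001792/(2·0.6406) = 0.004154 hr

Final: 0.004154 hr


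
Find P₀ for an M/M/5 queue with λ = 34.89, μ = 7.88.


a = λ/μ = 34.89/7.88 = 4.4277; ρ = a/c = 0.8855
Σ_{k=0}^{4} a^k/k! (terms k=0..4) = 1.00000 + 4.42766 + 9.80211 + 14.46682 + 16.01356 = 45.71015
Tail: a^5/(5!(1−ρ)) = 1701.66380/(120·0.1145) = 123.88314
P₀ = 1/(45.71015 + 123.88314) = 1/169.59328 = 0.005896

Final: 0.005896


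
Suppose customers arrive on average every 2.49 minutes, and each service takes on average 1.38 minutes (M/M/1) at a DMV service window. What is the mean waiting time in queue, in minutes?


λ = 60/2.49 = 24.0964 /hr
μ = 60/1.38 = 43.4783 /hr
ρ = λ/μ = 24.0964/43.4783 = 0.5542
Wq = ρ/(μ−λ) = 0.5542/(43.4783−24.0964) = 0.02859 hr
In minutes: 0.02859·60 = 1.716 min

Final: 1.716 min


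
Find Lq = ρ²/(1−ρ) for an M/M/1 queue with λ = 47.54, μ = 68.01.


ρ = 47.54/68.01 = 0.6990
Lq = ρ²/(1−ρ) = 0.4886/0.3010 = 1.6234

Final: 1.6234


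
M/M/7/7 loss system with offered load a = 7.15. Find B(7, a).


B(c,a) = (a^c/c!) / Σ_{k=0}^{c} a^k/k!
a^7/7! = 189.544748
Σ terms (k=0..7): 1.00000 + 7.15000 + 25.56125 + 60.92098 + 108.89625 + 155.72164 + 185.56829 + 189.54475 = 734.363151
B = 189.544748/734.363151 = 0.258108

Final: 0.258108


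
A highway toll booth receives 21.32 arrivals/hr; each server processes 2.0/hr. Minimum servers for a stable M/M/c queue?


Stability requires cμ > λ ⇔ c > λ/μ.
λ/μ = 21.32/2.0 = 10.6600
Minimum integer c = ⌊10.6600⌋ + 1 = 11
Check: 11·2.0 = 22.00 > 21.32, while 10·2.0 = 20.00 ≤ 21.32

Final: 11 servers


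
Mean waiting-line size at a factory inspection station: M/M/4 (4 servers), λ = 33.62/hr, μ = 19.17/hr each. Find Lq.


a = λ/μ = 1.7538; ρ = a/4 = 0.4384
P₀ = 0.169704
Lq = P₀·a^c·ρ / (c!·(1−ρ)²) = 0.169704·9.46025·0.4384/(24·0.31534)
= 0.09301

Final: 0.09301


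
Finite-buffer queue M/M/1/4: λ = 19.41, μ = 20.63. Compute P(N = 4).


ρ = λ/μ = 19.41/20.63 = 0.9409
P_K = (1−ρ)ρ^K/(1−ρ^(K+1)) = (0.05914·0.783619)/(1 − 0.737278)
= 0.046341/0.262722 = 0.176388

Final: 0.176388


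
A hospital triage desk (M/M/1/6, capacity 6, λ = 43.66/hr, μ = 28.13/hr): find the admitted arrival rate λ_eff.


ρ = 1.5521; P_K = (1−ρ)ρ^6/(1−ρ^7) = 0.372889
λ_eff = λ(1 − P_K) = 43.66·(1 − 0.372889) = 43.66·0.627111 = 27.3796 /hr

Final: 27.3796 /hr


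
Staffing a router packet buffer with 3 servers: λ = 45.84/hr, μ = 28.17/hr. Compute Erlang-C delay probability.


a = λ/μ = 1.6273; ρ = a/3 = 0.5424
P₀ = 0.181135 (from M/M/c formula)
C(c,a) = [a^c/(c!(1−ρ))]·P₀ = [4.30897/(6·0.4576)]·0.181135
= 1.56948·0.181135 = 0.284288

Final: 0.284288


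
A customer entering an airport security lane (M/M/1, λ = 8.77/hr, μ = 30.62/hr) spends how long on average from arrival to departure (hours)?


W = 1/(μ−λ) = 1/(30.62 − 8.77) = 1/21.85 = 0.04577 hr

Final: 0.04577 hr


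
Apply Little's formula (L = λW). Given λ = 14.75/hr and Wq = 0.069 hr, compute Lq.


Lq = λWq = 14.75·0.069 = 1.0178

Final: 1.0178


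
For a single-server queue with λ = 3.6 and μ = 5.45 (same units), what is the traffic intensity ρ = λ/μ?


ρ = λ/μ = 3.6/5.45 = 0.6606

Final: 0.6606


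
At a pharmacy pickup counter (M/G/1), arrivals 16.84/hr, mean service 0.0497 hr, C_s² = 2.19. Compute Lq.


ρ = λ·E[S] = 16.84·0.0497 = 0.8369
Lq = ρ²(1+C_s²)/(2(1−ρ)) = 0.7005·(1+2.19)/(2·0.1631)
= 0.7005·3.1900/0.3261 = 6.85222

Final: 6.85222


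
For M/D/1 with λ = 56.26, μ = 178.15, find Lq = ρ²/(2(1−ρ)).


ρ = 56.26/178.15 = 0.3158
M/D/1: Lq = ρ²/(2(1−ρ)) = 0.09973/(2·0.6842) = 0.07288

Final: 0.07288


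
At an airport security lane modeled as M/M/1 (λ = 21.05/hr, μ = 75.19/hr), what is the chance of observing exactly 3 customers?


ρ = 21.05/75.19 = 0.2800
P_n = (1−ρ)·ρ^n = (1 − 0.2800)·0.2800^3 = 0.7200·0.021942 = 0.015799

Final: 0.015799


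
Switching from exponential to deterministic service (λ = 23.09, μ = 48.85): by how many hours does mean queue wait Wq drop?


ρ = 23.09/48.85 = 0.4727
Wq(M/M/1) = ρ/(μ−λ) = 0.4727/25.76 = 0.01835 hr
Wq(M/D/1) = ρ/(2(μ−λ)) = 0.009175 hr
Savings = 0.01835 − 0.009175 = 0.009175 hr

Final: 0.009175 hr


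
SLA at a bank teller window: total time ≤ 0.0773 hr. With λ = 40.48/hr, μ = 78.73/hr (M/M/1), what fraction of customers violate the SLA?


W ~ Exponential(μ−λ) for M/M/1.
μ − λ = 78.73 − 40.48 = 38.2500
P(W > t) = e^{−(μ−λ)t} = e^{−2.9567} = 0.051989

Final: 0.051989


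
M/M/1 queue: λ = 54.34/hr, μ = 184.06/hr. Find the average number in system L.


ρ = λ/μ = 54.34/184.06 = 0.2952
L = ρ/(1−ρ) = 0.2952/(1 − 0.2952) = 0.2952/0.7048 = 0.4189

Final: 0.4189


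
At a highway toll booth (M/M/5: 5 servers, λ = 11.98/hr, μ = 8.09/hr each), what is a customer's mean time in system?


a = 1.4808; ρ = 0.2962; P₀ = 0.227108
Lq = P₀·a^c·ρ/(c!(1−ρ)²) = 0.008057
Wq = Lq/λ = 0.008057/11.98 = 0.0006726 hr
W = Wq + 1/μ = 0.0006726 + 0.12361 = 0.12428 hr

Final: 0.12428 hr


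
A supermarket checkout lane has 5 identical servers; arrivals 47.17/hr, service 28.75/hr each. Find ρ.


ρ = λ/(cμ) = 47.17/(5·28.75) = 47.17/143.75 = 0.3281

Final: 0.3281


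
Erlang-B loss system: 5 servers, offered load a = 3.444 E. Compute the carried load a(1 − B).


B(5,3.444) = 0.149089 (Erlang-B)
Carried load = a(1 − B) = 3.444·(1 − 0.149089) = 3.444·0.850911 = 2.9305 E

Final: 2.9305 Erlangs


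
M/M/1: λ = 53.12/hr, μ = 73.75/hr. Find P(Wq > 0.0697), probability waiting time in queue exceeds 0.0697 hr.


ρ = 53.12/73.75 = 0.7203
P(Wq > t) = ρ·e^{−(μ−λ)t} = 0.7203·e^{−1.4379}
= 0.7203·0.237423 = 0.171009

Final: 0.171009


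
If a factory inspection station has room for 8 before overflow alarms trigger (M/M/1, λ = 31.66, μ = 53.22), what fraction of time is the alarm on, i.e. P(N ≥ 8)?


ρ = 31.66/53.22 = 0.5949
P(N ≥ n) = ρ^n = 0.5949^8 = 0.015685

Final: 0.015685


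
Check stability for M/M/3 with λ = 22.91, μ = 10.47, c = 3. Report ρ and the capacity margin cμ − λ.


Total capacity cμ = 3·10.47 = 31.41/hr
ρ = λ/(cμ) = 22.91/31.41 = 0.7294
Stable ⇔ ρ < 1: YES
Spare capacity = cμ − λ = 31.41 − 22.91 = 8.50/hr

Final: ρ = 0.7294; stable; margin = 8.50/hr


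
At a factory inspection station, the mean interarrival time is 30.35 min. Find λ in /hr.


λ = 1/(interarrival time) in consistent units.
1 hour = 60 min, so λ = 60/30.35 = 1.9769 per hour

Final: 1.9769 /hr


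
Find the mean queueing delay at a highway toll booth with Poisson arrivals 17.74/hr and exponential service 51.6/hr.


ρ = 17.74/51.6 = 0.3438
Wq = ρ/(μ−λ) = 0.3438/(51.6 − 17.74) = 0.3438/33.86 = 0.01015 hr

Final: 0.01015 hr


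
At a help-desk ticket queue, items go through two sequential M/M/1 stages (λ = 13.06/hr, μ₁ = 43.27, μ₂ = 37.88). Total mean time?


Each node sees arrival rate λ = 13.06/hr (tandem ⇒ throughput preserved).
W₁ = 1/(μ₁−λ) = 1/(43.27−13.06) = 0.03310 hr
W₂ = 1/(μ₂−λ) = 1/(37.88−13.06) = 0.04029 hr
W_total = W₁ + W₂ = 0.03310 + 0.04029 = 0.07339 hr

Final: 0.07339 hr


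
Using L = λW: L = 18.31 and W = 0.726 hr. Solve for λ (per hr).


λ = L/W = 18.31/0.726 = 25.2204 /hr

Final: 25.2204 /hr


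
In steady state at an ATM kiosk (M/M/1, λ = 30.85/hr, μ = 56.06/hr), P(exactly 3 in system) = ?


ρ = 30.85/56.06 = 0.5503
P_n = (1−ρ)·ρ^n = (1 − 0.5503)·0.5503^3 = 0.4497·0.166650 = 0.074942

Final: 0.074942


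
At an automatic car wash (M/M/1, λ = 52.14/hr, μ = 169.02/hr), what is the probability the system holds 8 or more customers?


ρ = 52.14/169.02 = 0.3085
P(N ≥ n) = ρ^n = 0.3085^8 = 0.00008201

Final: 0.00008201


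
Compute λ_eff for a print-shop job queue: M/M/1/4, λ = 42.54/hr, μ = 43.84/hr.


ρ = 0.9703; P_K = (1−ρ)ρ^4/(1−ρ^5) = 0.188144
λ_eff = λ(1 − P_K) = 42.54·(1 − 0.188144) = 42.54·0.811856 = 34.5364 /hr

Final: 34.5364 /hr


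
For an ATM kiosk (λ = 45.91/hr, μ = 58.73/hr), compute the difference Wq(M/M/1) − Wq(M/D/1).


ρ = 45.91/58.73 = 0.7817
Wq(M/M/1) = ρ/(μ−λ) = 0.7817/12.82 = 0.06098 hr
Wq(M/D/1) = ρ/(2(μ−λ)) = 0.03049 hr
Savings = 0.06098 − 0.03049 = 0.03049 hr

Final: 0.03049 hr


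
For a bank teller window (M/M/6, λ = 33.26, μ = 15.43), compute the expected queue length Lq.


a = λ/μ = 2.1555; ρ = a/6 = 0.3593
P₀ = 0.115571
Lq = P₀·a^c·ρ / (c!·(1−ρ)²) = 0.115571·100.30854·0.3593/(720·0.41055)
= 0.01409

Final: 0.01409


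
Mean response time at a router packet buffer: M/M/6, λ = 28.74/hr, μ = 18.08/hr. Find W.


a = 1.5896; ρ = 0.2649; P₀ = 0.203933
Lq = P₀·a^c·ρ/(c!(1−ρ)²) = 0.002241
Wq = Lq/λ = 0.002241/28.74 = 0.00007796 hr
W = Wq + 1/μ = 0.00007796 + 0.05531 = 0.05539 hr

Final: 0.05539 hr


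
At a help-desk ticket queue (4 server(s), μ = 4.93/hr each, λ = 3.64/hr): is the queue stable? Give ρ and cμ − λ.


Total capacity cμ = 4·4.93 = 19.72/hr
ρ = λ/(cμ) = 3.64/19.72 = 0.1846
Stable ⇔ ρ < 1: YES
Spare capacity = cμ − λ = 19.72 − 3.64 = 16.08/hr

Final: ρ = 0.1846; stable; margin = 16.08/hr


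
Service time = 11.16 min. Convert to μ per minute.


μ = 1/(service time) in consistent units.
1 minute = 1 min, so μ = 1/11.16 = 0.08961 per minute

Final: 0.08961 /min


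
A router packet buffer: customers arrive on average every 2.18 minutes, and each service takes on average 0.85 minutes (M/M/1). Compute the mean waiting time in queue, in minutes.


λ = 60/2.18 = 27.5229 /hr
μ = 60/0.85 = 70.5882 /hr
ρ = λ/μ = 27.5229/70.5882 = 0.3899
Wq = ρ/(μ−λ) = 0.3899/(70.5882−27.5229) = 0.009054 hr
In minutes: 0.009054·60 = 0.5432 min

Final: 0.5432 min


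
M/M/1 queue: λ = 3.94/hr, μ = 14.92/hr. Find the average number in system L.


ρ = λ/μ = 3.94/14.92 = 0.2641
L = ρ/(1−ρ) = 0.2641/(1 − 0.2641) = 0.2641/0.7359 = 0.3588

Final: 0.3588


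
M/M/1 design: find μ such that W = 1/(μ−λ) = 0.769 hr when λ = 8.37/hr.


W = 1/(μ−λ) ⇒ μ − λ = 1/W = 1/0.769 = 1.3004
μ = λ + 1/W = 8.37 + 1.3004 = 9.6704 per hr

Final: 9.6704 /hr


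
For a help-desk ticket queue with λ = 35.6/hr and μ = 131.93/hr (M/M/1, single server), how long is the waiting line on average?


ρ = 35.6/131.93 = 0.2698
Lq = ρ²/(1−ρ) = 0.07281/0.7302 = 0.09972

Final: 0.09972


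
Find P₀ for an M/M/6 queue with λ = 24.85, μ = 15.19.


a = λ/μ = 24.85/15.19 = 1.6359; ρ = a/c = 0.2727
Σ_{k=0}^{5} a^k/k! (terms k=0..5) = 1.00000 + 1.63594 + 1.33816 + 0.72972 + 0.29844 + 0.09765 = 5.09991
Tail: a^6/(6!(1−ρ)) = 19.16954/(720·0.7273) = 0.03660
P₀ = 1/(5.09991 + 0.03660) = 1/5.13652 = 0.194684

Final: 0.194684


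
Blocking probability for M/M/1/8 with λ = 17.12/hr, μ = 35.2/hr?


ρ = λ/μ = 17.12/35.2 = 0.4864
P_K = (1−ρ)ρ^K/(1−ρ^(K+1)) = (0.5136·0.003131)/(1 − 0.001523)
= 0.001608/0.998477 = 0.001611

Final: 0.001611


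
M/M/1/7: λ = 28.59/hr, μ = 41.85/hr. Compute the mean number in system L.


ρ = 28.59/41.85 = 0.6832
L = ρ[1 − (K+1)ρ^K + Kρ^(K+1)] / [(1−ρ)(1−ρ^(K+1))]
Numerator: 0.6832·(1 − 8·0.069443 + 7·0.047441) = 0.530494
Denominator: (0.3168)·(0.952559) = 0.301815
L = 0.530494/0.301815 = 1.7577

Final: 1.7577


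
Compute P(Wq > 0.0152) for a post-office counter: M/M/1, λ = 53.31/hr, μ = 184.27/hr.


ρ = 53.31/184.27 = 0.2893
P(Wq > t) = ρ·e^{−(μ−λ)t} = 0.2893·e^{−1.9906}
= 0.2893·0.136615 = 0.039523

Final: 0.039523


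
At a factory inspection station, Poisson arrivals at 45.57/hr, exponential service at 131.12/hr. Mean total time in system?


W = 1/(μ−λ) = 1/(131.12 − 45.57) = 1/85.55 = 0.01169 hr

Final: 0.01169 hr


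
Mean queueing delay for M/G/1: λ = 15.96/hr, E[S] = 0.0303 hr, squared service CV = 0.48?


ρ = λ·E[S] = 15.96·0.0303 = 0.4836
E[S²] = E[S]²(1+C_s²) = 0.0303²·(1+0.48) = 0.001359
Wq = λ·E[S²]/(2(1−ρ)) = 15.96·0.001359/(2·0.5164) = 0.02100 hr

Final: 0.02100 hr


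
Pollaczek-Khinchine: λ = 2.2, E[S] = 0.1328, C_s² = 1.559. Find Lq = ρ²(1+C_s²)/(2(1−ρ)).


ρ = λ·E[S] = 2.2·0.1328 = 0.2922
Lq = ρ²(1+C_s²)/(2(1−ρ)) = 0.08536·(1+1.559)/(2·0.7078)
= 0.08536·2.5590/1.4157 = 0.15429

Final: 0.15429


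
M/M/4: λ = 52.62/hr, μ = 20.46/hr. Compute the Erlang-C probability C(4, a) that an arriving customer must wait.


a = λ/μ = 2.5718; ρ = a/4 = 0.6430
P₀ = 0.067477 (from M/M/c formula)
C(c,a) = [a^c/(c!(1−ρ))]·P₀ = [43.75028/(24·0.3570)]·0.067477
= 5.10570·0.067477 = 0.344515

Final: 0.344515


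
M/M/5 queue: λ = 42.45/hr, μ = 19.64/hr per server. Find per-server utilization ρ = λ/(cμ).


ρ = λ/(cμ) = 42.45/(5·19.64) = 42.45/98.20 = 0.4323

Final: 0.4323


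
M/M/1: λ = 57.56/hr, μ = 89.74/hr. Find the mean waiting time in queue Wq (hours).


ρ = 57.56/89.74 = 0.6414
Wq = ρ/(μ−λ) = 0.6414/(89.74 − 57.56) = 0.6414/32.18 = 0.01993 hr

Final: 0.01993 hr


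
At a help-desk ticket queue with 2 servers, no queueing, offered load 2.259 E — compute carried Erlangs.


B(2,2.259) = 0.439123 (Erlang-B)
Carried load = a(1 − B) = 2.259·(1 − 0.439123) = 2.259·0.560877 = 1.2670 E

Final: 1.2670 Erlangs


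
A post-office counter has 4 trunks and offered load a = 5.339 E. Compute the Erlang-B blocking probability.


B(c,a) = (a^c/c!) / Σ_{k=0}^{c} a^k/k!
a^4/4! = 33.855438
Σ terms (k=0..4): 1.00000 + 5.33900 + 14.25246 + 25.36463 + 33.85544 = 79.811528
B = 33.855438/79.811528 = 0.424192

Final: 0.424192


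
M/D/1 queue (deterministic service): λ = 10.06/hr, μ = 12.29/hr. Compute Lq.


ρ = 10.06/12.29 = 0.8186
M/D/1: Lq = ρ²/(2(1−ρ)) = 0.6700/(2·0.1814) = 1.84633

Final: 1.84633


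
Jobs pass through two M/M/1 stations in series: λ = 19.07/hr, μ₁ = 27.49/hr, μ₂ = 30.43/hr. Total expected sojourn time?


Each node sees arrival rate λ = 19.07/hr (tandem ⇒ throughput preserved).
W₁ = 1/(μ₁−λ) = 1/(27.49−19.07) = 0.11876 hr
W₂ = 1/(μ₂−λ) = 1/(30.43−19.07) = 0.08803 hr
W_total = W₁ + W₂ = 0.11876 + 0.08803 = 0.20679 hr

Final: 0.20679 hr


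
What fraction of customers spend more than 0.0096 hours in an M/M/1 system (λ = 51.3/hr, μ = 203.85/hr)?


W ~ Exponential(μ−λ) for M/M/1.
μ − λ = 203.85 − 51.3 = 152.5500
P(W > t) = e^{−(μ−λ)t} = e^{−1.4645} = 0.231198

Final: 0.231198


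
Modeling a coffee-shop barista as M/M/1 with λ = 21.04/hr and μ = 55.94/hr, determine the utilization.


ρ = λ/μ = 21.04/55.94 = 0.3761

Final: 0.3761


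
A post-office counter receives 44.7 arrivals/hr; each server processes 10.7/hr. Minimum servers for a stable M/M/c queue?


Stability requires cμ > λ ⇔ c > λ/μ.
λ/μ = 44.7/10.7 = 4.1776
Minimum integer c = ⌊4.1776⌋ + 1 = 5
Check: 5·10.7 = 53.50 > 44.7, while 4·10.7 = 42.80 ≤ 44.7

Final: 5 servers


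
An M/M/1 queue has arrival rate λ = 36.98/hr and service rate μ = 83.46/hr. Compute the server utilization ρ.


ρ = λ/μ = 36.98/83.46 = 0.4431

Final: 0.4431


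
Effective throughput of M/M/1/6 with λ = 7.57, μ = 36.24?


ρ = 0.2089; P_K = (1−ρ)ρ^6/(1−ρ^7) = 0.00006572
λ_eff = λ(1 − P_K) = 7.57·(1 − 0.00006572) = 7.57·0.999934 = 7.5695 /hr

Final: 7.5695 /hr


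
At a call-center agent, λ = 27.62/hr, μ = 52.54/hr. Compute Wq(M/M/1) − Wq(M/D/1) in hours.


ρ = 27.62/52.54 = 0.5257
Wq(M/M/1) = ρ/(μ−λ) = 0.5257/24.92 = 0.02110 hr
Wq(M/D/1) = ρ/(2(μ−λ)) = 0.01055 hr
Savings = 0.02110 − 0.01055 = 0.01055 hr

Final: 0.01055 hr


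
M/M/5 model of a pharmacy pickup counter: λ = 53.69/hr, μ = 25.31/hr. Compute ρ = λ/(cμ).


ρ = λ/(cμ) = 53.69/(5·25.31) = 53.69/126.55 = 0.4243

Final: 0.4243


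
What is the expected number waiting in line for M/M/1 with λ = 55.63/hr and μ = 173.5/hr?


ρ = 55.63/173.5 = 0.3206
Lq = ρ²/(1−ρ) = 0.1028/0.6794 = 0.1513

Final: 0.1513


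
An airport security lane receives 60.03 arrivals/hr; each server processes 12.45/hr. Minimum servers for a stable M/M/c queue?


Stability requires cμ > λ ⇔ c > λ/μ.
λ/μ = 60.03/12.45 = 4.8217
Minimum integer c = ⌊4.8217⌋ + 1 = 5
Check: 5·12.45 = 62.25 > 60.03, while 4·12.45 = 49.80 ≤ 60.03

Final: 5 servers


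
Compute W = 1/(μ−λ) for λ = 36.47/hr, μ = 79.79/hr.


W = 1/(μ−λ) = 1/(79.79 − 36.47) = 1/43.32 = 0.02308 hr

Final: 0.02308 hr


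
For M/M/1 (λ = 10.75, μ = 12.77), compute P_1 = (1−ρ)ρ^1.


ρ = 10.75/12.77 = 0.8418
P_n = (1−ρ)·ρ^n = (1 − 0.8418)·0.8418^1 = 0.1582·0.841817 = 0.133161

Final: 0.133161


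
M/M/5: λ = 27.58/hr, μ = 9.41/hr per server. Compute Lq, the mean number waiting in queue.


a = λ/μ = 2.9309; ρ = a/5 = 0.5862
P₀ = 0.050371
Lq = P₀·a^c·ρ / (c!·(1−ρ)²) = 0.050371·216.28340·0.5862/(120·0.17124)
= 0.31078

Final: 0.31078


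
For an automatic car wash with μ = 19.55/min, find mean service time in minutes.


Mean service time = 1/μ = 1/19.55 minute = 0.05115 minute
In minutes: 0.05115 × 1 = 0.05115 min

Final: 0.05115 min


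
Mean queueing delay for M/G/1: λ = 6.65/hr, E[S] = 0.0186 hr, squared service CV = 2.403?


ρ = λ·E[S] = 6.65·0.0186 = 0.1237
E[S²] = E[S]²(1+C_s²) = 0.0186²·(1+2.403) = 0.001177
Wq = λ·E[S²]/(2(1−ρ)) = 6.65·0.001177/(2·0.8763) = 0.004467 hr

Final: 0.004467 hr


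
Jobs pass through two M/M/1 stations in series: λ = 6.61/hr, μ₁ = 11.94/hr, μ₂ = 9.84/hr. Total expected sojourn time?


Each node sees arrival rate λ = 6.61/hr (tandem ⇒ throughput preserved).
W₁ = 1/(μ₁−λ) = 1/(11.94−6.61) = 0.18762 hr
W₂ = 1/(μ₂−λ) = 1/(9.84−6.61) = 0.30960 hr
W_total = W₁ + W₂ = 0.18762 + 0.30960 = 0.49721 hr

Final: 0.49721 hr


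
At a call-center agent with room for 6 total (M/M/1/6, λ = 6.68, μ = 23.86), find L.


ρ = 6.68/23.86 = 0.2800
L = ρ[1 − (K+1)ρ^K + Kρ^(K+1)] / [(1−ρ)(1−ρ^(K+1))]
Numerator: 0.2800·(1 − 7·0.0004815 + 6·0.0001348) = 0.279249
Denominator: (0.7200)·(0.999865) = 0.719936
L = 0.279249/0.719936 = 0.3879

Final: 0.3879


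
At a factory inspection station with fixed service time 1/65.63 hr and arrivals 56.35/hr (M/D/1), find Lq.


ρ = 56.35/65.63 = 0.8586
M/D/1: Lq = ρ²/(2(1−ρ)) = 0.7372/(2·0.1414) = 2.60680

Final: 2.60680


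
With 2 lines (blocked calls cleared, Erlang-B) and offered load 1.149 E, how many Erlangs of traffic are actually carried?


B(2,1.149) = 0.234986 (Erlang-B)
Carried load = a(1 − B) = 1.149·(1 − 0.234986) = 1.149·0.765014 = 0.8790 E

Final: 0.8790 Erlangs


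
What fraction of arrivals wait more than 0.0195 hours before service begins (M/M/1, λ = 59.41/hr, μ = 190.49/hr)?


ρ = 59.41/190.49 = 0.3119
P(Wq > t) = ρ·e^{−(μ−λ)t} = 0.3119·e^{−2.5561}
= 0.3119·0.077610 = 0.024205

Final: 0.024205


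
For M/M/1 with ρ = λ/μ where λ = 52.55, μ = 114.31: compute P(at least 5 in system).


ρ = 52.55/114.31 = 0.4597
P(N ≥ n) = ρ^n = 0.4597^5 = 0.020533

Final: 0.020533


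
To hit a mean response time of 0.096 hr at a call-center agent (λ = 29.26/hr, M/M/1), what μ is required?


W = 1/(μ−λ) ⇒ μ − λ = 1/W = 1/0.096 = 10.4167
μ = λ + 1/W = 29.26 + 10.4167 = 39.6767 per hr

Final: 39.6767 /hr


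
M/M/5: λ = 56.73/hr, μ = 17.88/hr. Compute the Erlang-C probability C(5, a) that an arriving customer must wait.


a = λ/μ = 3.1728; ρ = a/5 = 0.6346
P₀ = 0.038337 (from M/M/c formula)
C(c,a) = [a^c/(c!(1−ρ))]·P₀ = [321.53359/(120·0.3654)]·0.038337
= 7.33219·0.038337 = 0.281096

Final: 0.281096


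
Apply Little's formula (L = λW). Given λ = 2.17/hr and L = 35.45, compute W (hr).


W = L/λ = 35.45/2.17 = 16.3364 hr

Final: 16.3364 hr


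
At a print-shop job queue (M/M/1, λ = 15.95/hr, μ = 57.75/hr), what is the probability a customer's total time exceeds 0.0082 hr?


W ~ Exponential(μ−λ) for M/M/1.
μ − λ = 57.75 − 15.95 = 41.8000
P(W > t) = e^{−(μ−λ)t} = e^{−0.3428} = 0.709809

Final: 0.709809


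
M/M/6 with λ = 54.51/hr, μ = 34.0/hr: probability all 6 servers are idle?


a = λ/μ = 54.51/34.0 = 1.6032; ρ = a/c = 0.2672
Σ_{k=0}^{5} a^k/k! (terms k=0..5) = 1.00000 + 1.60324 + 1.28518 + 0.68682 + 0.27528 + 0.08827 = 4.93878
Tail: a^6/(6!(1−ρ)) = 16.98179/(720·0.7328) = 0.03219
P₀ = 1/(4.93878 + 0.03219) = 1/4.97097 = 0.201168

Final: 0.201168


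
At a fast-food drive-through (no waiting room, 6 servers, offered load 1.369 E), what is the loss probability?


B(c,a) = (a^c/c!) / Σ_{k=0}^{c} a^k/k!
a^6/6! = 0.009143
Σ terms (k=0..6): 1.00000 + 1.36900 + 0.93708 + 0.42762 + 0.14635 + 0.04007 + 0.009143 = 3.929269
B = 0.009143/3.929269 = 0.002327

Final: 0.002327


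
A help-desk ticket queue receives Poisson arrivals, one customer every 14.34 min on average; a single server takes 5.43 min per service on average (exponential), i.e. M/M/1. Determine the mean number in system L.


λ = 60/14.34 = 4.1841 /hr
μ = 60/5.43 = 11.0497 /hr
ρ = λ/μ = 4.1841/11.0497 = 0.3787
L = ρ/(1−ρ) = 0.3787/0.6213 = 0.6094

Final: 0.6094


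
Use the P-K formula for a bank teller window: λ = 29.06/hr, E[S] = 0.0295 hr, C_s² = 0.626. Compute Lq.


ρ = λ·E[S] = 29.06·0.0295 = 0.8573
Lq = ρ²(1+C_s²)/(2(1−ρ)) = 0.7349·(1+0.626)/(2·0.1427)
= 0.7349·1.6260/0.2855 = 4.18611

Final: 4.18611


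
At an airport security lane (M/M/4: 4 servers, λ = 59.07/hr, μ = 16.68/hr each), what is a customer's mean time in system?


a = 3.5414; ρ = 0.8853; P₀ = 0.013268
Lq = P₀·a^c·ρ/(c!(1−ρ)²) = 5.85557
Wq = Lq/λ = 5.85557/59.07 = 0.09913 hr
W = Wq + 1/μ = 0.09913 + 0.05995 = 0.15908 hr

Final: 0.15908 hr


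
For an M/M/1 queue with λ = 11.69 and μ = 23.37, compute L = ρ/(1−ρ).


ρ = λ/μ = 11.69/23.37 = 0.5002
L = ρ/(1−ρ) = 0.5002/(1 − 0.5002) = 0.5002/0.4998 = 1.0009

Final: 1.0009


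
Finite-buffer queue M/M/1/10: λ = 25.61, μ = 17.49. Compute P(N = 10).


ρ = λ/μ = 25.61/17.49 = 1.4643
P_K = (1−ρ)ρ^K/(1−ρ^(K+1)) = (-0.4643·45.310378)/(1 − 66.346415)
= -21.036036/-65.346415 = 0.321916

Final: 0.321916


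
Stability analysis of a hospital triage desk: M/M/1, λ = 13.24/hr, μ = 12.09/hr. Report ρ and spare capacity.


Total capacity cμ = 1·12.09 = 12.09/hr
ρ = λ/(cμ) = 13.24/12.09 = 1.0951
Stable ⇔ ρ < 1: NO
Spare capacity = cμ − λ = 12.09 − 13.24 = -1.15/hr

Final: ρ = 1.0951; unstable; margin = -1.15/hr


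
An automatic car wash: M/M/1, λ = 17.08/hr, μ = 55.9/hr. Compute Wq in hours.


ρ = 17.08/55.9 = 0.3055
Wq = ρ/(μ−λ) = 0.3055/(55.9 − 17.08) = 0.3055/38.82 = 0.007871 hr

Final: 0.007871 hr


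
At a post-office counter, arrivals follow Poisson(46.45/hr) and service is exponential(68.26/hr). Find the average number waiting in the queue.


ρ = 46.45/68.26 = 0.6805
Lq = ρ²/(1−ρ) = 0.4631/0.3195 = 1.4493

Final: 1.4493


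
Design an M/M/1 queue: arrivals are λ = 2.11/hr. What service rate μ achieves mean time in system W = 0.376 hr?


W = 1/(μ−λ) ⇒ μ − λ = 1/W = 1/0.376 = 2.6596
μ = λ + 1/W = 2.11 + 2.6596 = 4.7696 per hr

Final: 4.7696 /hr


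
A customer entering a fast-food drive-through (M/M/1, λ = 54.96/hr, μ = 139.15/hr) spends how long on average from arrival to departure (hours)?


W = 1/(μ−λ) = 1/(139.15 − 54.96) = 1/84.19 = 0.01188 hr

Final: 0.01188 hr


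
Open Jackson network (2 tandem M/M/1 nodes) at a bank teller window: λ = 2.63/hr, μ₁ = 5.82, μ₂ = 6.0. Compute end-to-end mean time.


Each node sees arrival rate λ = 2.63/hr (tandem ⇒ throughput preserved).
W₁ = 1/(μ₁−λ) = 1/(5.82−2.63) = 0.31348 hr
W₂ = 1/(μ₂−λ) = 1/(6.0−2.63) = 0.29674 hr
W_total = W₁ + W₂ = 0.31348 + 0.29674 = 0.61022 hr

Final: 0.61022 hr


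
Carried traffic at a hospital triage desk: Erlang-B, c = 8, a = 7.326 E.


B(8,7.326) = 0.197531 (Erlang-B)
Carried load = a(1 − B) = 7.326·(1 − 0.197531) = 7.326·0.802469 = 5.8789 E

Final: 5.8789 Erlangs


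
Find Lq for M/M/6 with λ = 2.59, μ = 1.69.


a = λ/μ = 1.5325; ρ = a/6 = 0.2554
P₀ = 0.215924
Lq = P₀·a^c·ρ / (c!·(1−ρ)²) = 0.215924·12.95622·0.2554/(720·0.55439)
= 0.001790

Final: 0.001790


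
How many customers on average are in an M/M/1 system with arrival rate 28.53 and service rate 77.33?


ρ = λ/μ = 28.53/77.33 = 0.3689
L = ρ/(1−ρ) = 0.3689/(1 − 0.3689) = 0.3689/0.6311 = 0.5846

Final: 0.5846


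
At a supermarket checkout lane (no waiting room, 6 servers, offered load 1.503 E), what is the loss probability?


B(c,a) = (a^c/c!) / Σ_{k=0}^{c} a^k/k!
a^6/6! = 0.016011
Σ terms (k=0..6): 1.00000 + 1.50300 + 1.12950 + 0.56588 + 0.21263 + 0.06392 + 0.01601 = 4.490944
B = 0.016011/4.490944 = 0.003565

Final: 0.003565


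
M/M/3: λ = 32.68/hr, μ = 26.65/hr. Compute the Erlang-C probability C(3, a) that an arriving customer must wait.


a = λ/μ = 1.2263; ρ = a/3 = 0.4088
P₀ = 0.285883 (from M/M/c formula)
C(c,a) = [a^c/(c!(1−ρ))]·P₀ = [1.84397/(6·0.5912)]·0.285883
= 0.51980·0.285883 = 0.148602

Final: 0.148602


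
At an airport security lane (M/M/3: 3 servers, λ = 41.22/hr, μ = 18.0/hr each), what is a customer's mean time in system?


a = 2.2900; ρ = 0.7633; P₀ = 0.069594
Lq = P₀·a^c·ρ/(c!(1−ρ)²) = 1.89831
Wq = Lq/λ = 1.89831/41.22 = 0.04605 hr
W = Wq + 1/μ = 0.04605 + 0.05556 = 0.10161 hr

Final: 0.10161 hr


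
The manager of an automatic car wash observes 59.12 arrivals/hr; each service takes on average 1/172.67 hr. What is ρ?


ρ = λ/μ = 59.12/172.67 = 0.3424

Final: 0.3424


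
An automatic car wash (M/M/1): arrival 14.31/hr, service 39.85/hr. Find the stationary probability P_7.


ρ = 14.31/39.85 = 0.3591
P_n = (1−ρ)·ρ^n = (1 − 0.3591)·0.3591^7 = 0.6409·0.0007700 = 0.0004935

Final: 0.0004935


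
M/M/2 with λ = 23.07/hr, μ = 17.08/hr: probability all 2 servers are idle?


a = λ/μ = 23.07/17.08 = 1.3507; ρ = a/c = 0.6754
Σ_{k=0}^{1} a^k/k! (terms k=0..1) = 1.00000 + 1.35070 = 2.35070
Tail: a^2/(2!(1−ρ)) = 1.82440/(2·0.3246) = 2.80980
P₀ = 1/(2.35070 + 2.80980) = 1/5.16050 = 0.193779

Final: 0.193779


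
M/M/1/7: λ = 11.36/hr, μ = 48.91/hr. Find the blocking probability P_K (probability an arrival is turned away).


ρ = λ/μ = 11.36/48.91 = 0.2323
P_K = (1−ρ)ρ^K/(1−ρ^(K+1)) = (0.7677·0.00003646)/(1 − 0.000008469)
= 0.00002799/0.999992 = 0.00002800

Final: 0.00002800


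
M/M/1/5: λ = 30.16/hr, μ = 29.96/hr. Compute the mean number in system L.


ρ = 30.16/29.96 = 1.0067
L = ρ[1 − (K+1)ρ^K + Kρ^(K+1)] / [(1−ρ)(1−ρ^(K+1))]
Numerator: 1.0067·(1 − 6·1.033826 + 5·1.040728) = 0.0006850
Denominator: (-0.006676)·(-0.040728) = 0.0002719
L = 0.0006850/0.0002719 = 2.5194

Final: 2.5194


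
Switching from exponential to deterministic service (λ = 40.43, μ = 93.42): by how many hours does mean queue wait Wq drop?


ρ = 40.43/93.42 = 0.4328
Wq(M/M/1) = ρ/(μ−λ) = 0.4328/52.99 = 0.008167 hr
Wq(M/D/1) = ρ/(2(μ−λ)) = 0.004084 hr
Savings = 0.008167 − 0.004084 = 0.004084 hr

Final: 0.004084 hr


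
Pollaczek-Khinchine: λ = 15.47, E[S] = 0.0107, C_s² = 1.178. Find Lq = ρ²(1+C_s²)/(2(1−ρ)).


ρ = λ·E[S] = 15.47·0.0107 = 0.1655
Lq = ρ²(1+C_s²)/(2(1−ρ)) = 0.02740·(1+1.178)/(2·0.8345)
= 0.02740·2.1780/1.6689 = 0.03576

Final: 0.03576


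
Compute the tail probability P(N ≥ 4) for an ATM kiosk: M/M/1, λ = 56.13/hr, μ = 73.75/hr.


ρ = 56.13/73.75 = 0.7611
P(N ≥ n) = ρ^n = 0.7611^4 = 0.335531

Final: 0.335531


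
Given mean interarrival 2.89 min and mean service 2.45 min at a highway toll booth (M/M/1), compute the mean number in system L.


λ = 60/2.89 = 20.7612 /hr
μ = 60/2.45 = 24.4898 /hr
ρ = λ/μ = 20.7612/24.4898 = 0.8478
L = ρ/(1−ρ) = 0.8478/0.1522 = 5.5682

Final: 5.5682


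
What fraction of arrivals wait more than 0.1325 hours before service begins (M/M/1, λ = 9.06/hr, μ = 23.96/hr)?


ρ = 9.06/23.96 = 0.3781
P(Wq > t) = ρ·e^{−(μ−λ)t} = 0.3781·e^{−1.9743}
= 0.3781·0.138865 = 0.052509

Final: 0.052509


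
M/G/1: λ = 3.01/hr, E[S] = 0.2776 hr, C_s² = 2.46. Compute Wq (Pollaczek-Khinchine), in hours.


ρ = λ·E[S] = 3.01·0.2776 = 0.8356
E[S²] = E[S]²(1+C_s²) = 0.2776²·(1+2.46) = 0.266634
Wq = λ·E[S²]/(2(1−ρ)) = 3.01·0.266634/(2·0.1644) = 2.44054 hr

Final: 2.44054 hr


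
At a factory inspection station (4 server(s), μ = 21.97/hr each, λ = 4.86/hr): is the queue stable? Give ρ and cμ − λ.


Total capacity cμ = 4·21.97 = 87.88/hr
ρ = λ/(cμ) = 4.86/87.88 = 0.05530
Stable ⇔ ρ < 1: YES
Spare capacity = cμ − λ = 87.88 − 4.86 = 83.02/hr

Final: ρ = 0.05530; stable; margin = 83.02/hr


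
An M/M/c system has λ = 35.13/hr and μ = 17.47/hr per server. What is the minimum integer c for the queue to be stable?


Stability requires cμ > λ ⇔ c > λ/μ.
λ/μ = 35.13/17.47 = 2.0109
Minimum integer c = ⌊2.0109⌋ + 1 = 3
Check: 3·17.47 = 52.41 > 35.13, while 2·17.47 = 34.94 ≤ 35.13

Final: 3 servers


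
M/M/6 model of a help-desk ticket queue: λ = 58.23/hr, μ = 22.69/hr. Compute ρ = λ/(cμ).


ρ = λ/(cμ) = 58.23/(6·22.69) = 58.23/136.14 = 0.4277

Final: 0.4277


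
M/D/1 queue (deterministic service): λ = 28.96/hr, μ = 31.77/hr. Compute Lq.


ρ = 28.96/31.77 = 0.9116
M/D/1: Lq = ρ²/(2(1−ρ)) = 0.8309/(2·0.08845) = 4.69725

Final: 4.69725


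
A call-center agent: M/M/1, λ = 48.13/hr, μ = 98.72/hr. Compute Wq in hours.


ρ = 48.13/98.72 = 0.4875
Wq = ρ/(μ−λ) = 0.4875/(98.72 − 48.13) = 0.4875/50.59 = 0.009637 hr

Final: 0.009637 hr


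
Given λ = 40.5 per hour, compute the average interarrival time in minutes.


Mean interarrival time = 1/λ = 1/40.5 hour = 0.02469 hour
In minutes: 0.02469 × 60 = 1.4815 min

Final: 1.4815 min


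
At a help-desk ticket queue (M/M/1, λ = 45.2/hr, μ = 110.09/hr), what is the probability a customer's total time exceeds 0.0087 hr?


W ~ Exponential(μ−λ) for M/M/1.
μ − λ = 110.09 − 45.2 = 64.8900
P(W > t) = e^{−(μ−λ)t} = e^{−0.5645} = 0.568620

Final: 0.568620


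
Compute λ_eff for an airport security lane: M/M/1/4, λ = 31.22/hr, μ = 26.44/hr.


ρ = 1.1808; P_K = (1−ρ)ρ^4/(1−ρ^5) = 0.271300
λ_eff = λ(1 − P_K) = 31.22·(1 − 0.271300) = 31.22·0.728700 = 22.7500 /hr

Final: 22.7500 /hr


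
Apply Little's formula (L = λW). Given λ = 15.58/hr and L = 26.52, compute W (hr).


W = L/λ = 26.52/15.58 = 1.7022 hr

Final: 1.7022 hr


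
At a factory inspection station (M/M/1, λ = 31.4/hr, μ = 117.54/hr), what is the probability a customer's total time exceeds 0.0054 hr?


W ~ Exponential(μ−λ) for M/M/1.
μ − λ = 117.54 − 31.4 = 86.1400
P(W > t) = e^{−(μ−λ)t} = e^{−0.4652} = 0.628037

Final: 0.628037
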